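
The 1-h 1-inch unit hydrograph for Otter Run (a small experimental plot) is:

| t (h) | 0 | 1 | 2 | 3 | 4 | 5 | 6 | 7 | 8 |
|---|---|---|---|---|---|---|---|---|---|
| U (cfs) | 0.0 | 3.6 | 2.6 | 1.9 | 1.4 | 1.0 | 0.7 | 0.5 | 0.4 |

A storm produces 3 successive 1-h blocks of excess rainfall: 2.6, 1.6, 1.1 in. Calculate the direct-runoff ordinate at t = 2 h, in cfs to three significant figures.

By discrete convolution, Q_j = Σ (P_i / 1 in) · U_{j−i}.
At t = 2 h (j=2): Q = (2.6/1)·2.6 + (1.6/1)·3.6 + (1.1/1)·0.0 = 12.5 cfs.

Q ≈ 12.5 cfs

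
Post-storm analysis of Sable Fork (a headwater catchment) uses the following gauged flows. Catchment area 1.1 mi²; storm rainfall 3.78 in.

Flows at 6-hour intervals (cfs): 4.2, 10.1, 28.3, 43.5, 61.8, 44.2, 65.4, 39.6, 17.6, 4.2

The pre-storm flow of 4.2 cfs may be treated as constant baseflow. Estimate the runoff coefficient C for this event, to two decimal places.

C ≈ 0.62

ΣQ_DR = 276.9 cfs; V = ΣQ_DR·Δt = 5.981 × 10^6 ft³.
Runoff depth d = V / A = 2.340 in.
C = d / P = 2.340 / 3.78 = 0.62.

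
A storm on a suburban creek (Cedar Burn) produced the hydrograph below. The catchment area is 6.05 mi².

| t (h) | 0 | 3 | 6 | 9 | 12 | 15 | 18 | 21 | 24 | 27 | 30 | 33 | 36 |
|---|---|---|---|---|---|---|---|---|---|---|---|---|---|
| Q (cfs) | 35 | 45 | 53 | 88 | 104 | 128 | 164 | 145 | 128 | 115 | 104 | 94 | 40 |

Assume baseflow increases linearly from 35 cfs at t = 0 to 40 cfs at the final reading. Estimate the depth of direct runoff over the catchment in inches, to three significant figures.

Direct runoff: 0.00, 9.58, 17.17, 51.75, 67.33, 90.92, 126.50, 107.08, 89.67, 76.25, 64.83, 54.42, 0.00 cfs; ΣQ_DR = 755.5 cfs.
V = ΣQ_DR · Δt = 755.5 × 10800 s = 8.159 × 10^6 ft³.
Over A = 6.05 mi², depth = V / A = 0.581 in.

d ≈ 0.581 in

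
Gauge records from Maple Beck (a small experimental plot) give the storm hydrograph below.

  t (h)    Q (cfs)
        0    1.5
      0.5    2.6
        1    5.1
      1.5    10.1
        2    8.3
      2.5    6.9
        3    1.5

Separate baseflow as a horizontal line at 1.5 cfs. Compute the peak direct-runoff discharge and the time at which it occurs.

Q_p = 8.6 cfs at t = 1.5 h

Subtracting baseflow gives direct-runoff ordinates: 0.0, 1.1, 3.6, 8.6, 6.8, 5.4, 0.0 cfs.
The maximum is 8.6 cfs, occurring at the reading for t = 1.5 h.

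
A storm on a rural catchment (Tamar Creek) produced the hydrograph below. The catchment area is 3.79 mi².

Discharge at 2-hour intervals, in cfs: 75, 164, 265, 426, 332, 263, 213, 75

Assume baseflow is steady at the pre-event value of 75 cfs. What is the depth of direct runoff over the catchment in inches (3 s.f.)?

d ≈ 0.992 in

Direct runoff: 0.0, 89.0, 190.0, 351.0, 257.0, 188.0, 138.0, 0.0 cfs; ΣQ_DR = 1213 cfs.
V = ΣQ_DR · Δt = 1213 × 7200 s = 8.734 × 10^6 ft³.
Over A = 3.79 mi², depth = V / A = 0.992 in.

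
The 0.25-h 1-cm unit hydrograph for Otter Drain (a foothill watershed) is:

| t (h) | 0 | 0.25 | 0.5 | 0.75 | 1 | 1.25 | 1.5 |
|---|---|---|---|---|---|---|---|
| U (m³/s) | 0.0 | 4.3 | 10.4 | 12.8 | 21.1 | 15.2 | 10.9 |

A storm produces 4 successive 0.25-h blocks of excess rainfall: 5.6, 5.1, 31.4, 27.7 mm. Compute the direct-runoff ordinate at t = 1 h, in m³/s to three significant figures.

By discrete convolution, Q_j = Σ (P_i / 10 mm) · U_{j−i}.
At t = 1 h (j=4): Q = (5.6/10)·21.1 + (5.1/10)·12.8 + (31.4/10)·10.4 + (27.7/10)·4.3 = 62.9 m³/s.

Q ≈ 62.9 m³/s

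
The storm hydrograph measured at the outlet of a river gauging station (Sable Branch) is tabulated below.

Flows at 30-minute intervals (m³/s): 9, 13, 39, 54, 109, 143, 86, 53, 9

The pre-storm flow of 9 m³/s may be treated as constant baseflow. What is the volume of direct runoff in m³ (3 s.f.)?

Direct-runoff ordinates (Q − Q_b): 0.0, 4.0, 30.0, 45.0, 100.0, 134.0, 77.0, 44.0, 0.0 m³/s.
ΣQ_DR = 434.0 m³/s.
With Δt = 0.5 h = 1800 s, V = ΣQ_DR · Δt = 434.0 × 1800 = 7.81 × 10^5 m³.

V ≈ 7.81 × 10^5 m³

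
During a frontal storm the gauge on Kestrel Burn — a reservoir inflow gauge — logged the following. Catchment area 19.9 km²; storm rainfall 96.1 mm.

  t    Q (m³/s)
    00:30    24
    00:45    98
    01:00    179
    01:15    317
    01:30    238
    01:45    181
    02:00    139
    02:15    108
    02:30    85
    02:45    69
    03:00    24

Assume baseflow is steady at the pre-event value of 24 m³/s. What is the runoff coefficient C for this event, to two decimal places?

ΣQ_DR = 1198 m³/s; V = ΣQ_DR·Δt = 1.078 × 10^6 m³.
Runoff depth d = V / A = 54.18 mm.
C = d / P = 54.18 / 96.1 = 0.56.

C ≈ 0.56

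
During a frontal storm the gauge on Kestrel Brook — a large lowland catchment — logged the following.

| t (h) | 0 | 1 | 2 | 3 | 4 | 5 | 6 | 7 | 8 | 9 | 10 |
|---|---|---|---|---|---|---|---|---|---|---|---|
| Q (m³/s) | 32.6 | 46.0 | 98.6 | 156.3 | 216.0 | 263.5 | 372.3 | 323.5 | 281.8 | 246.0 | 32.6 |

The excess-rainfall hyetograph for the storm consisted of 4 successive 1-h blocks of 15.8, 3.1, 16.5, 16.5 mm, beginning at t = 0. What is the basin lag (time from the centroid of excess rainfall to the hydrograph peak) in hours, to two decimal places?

t_L ≈ 3.85 h

Centroid of excess rainfall: t_c = Σ P_i·t̄_i / ΣP_i = 2.1493 h (block centres at 0.5, 1.5, 2.5, 3.5 h).
Hydrograph peak occurs at t = 6 h, so basin lag t_L = 6 − 2.1493 = 3.85 h.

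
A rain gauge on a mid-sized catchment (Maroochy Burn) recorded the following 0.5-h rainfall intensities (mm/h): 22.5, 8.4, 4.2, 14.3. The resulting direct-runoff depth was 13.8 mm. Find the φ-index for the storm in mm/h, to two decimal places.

Only the 3 blocks with intensity above φ contribute runoff: 22.5, 8.4, 14.3 mm/h.
Σ(I−φ)·Δt = d  ⇒  (22.5+8.4+14.3 − 3φ)·0.5 = 13.8
φ = (45.20 − 13.8/0.5) / 3 = 5.87 mm/h.

φ ≈ 5.87 mm/h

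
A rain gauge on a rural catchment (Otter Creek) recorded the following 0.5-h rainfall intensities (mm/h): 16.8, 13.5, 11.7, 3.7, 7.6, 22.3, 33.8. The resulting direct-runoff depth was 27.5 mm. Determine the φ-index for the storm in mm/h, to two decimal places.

Only the 5 blocks with intensity above φ contribute runoff: 16.8, 13.5, 11.7, 22.3, 33.8 mm/h.
Σ(I−φ)·Δt = d  ⇒  (16.8+13.5+11.7+22.3+33.8 − 5φ)·0.5 = 27.5
φ = (98.10 − 27.5/0.5) / 5 = 8.62 mm/h.

φ ≈ 8.62 mm/h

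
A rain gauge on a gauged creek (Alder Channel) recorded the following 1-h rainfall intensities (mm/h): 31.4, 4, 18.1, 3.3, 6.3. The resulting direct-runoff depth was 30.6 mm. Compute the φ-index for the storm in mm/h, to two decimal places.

φ ≈ 9.45 mm/h

Only the 2 blocks with intensity above φ contribute runoff: 31.4, 18.1 mm/h.
Σ(I−φ)·Δt = d  ⇒  (31.4+18.1 − 2φ)·1 = 30.6
φ = (49.50 − 30.6/1) / 2 = 9.45 mm/h.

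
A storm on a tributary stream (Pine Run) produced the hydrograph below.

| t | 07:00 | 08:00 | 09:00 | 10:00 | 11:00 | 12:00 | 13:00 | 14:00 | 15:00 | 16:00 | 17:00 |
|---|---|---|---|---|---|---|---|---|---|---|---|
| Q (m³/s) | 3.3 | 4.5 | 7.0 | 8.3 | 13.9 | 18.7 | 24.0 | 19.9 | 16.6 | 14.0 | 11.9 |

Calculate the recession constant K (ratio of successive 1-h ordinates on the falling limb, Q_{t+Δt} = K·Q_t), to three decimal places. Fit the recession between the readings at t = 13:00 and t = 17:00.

K ≈ 0.839

Using the recession-limb readings at t = 13:00 and t = 17:00: Q falls from 24.0 to 11.9 m³/s over 4 intervals.
K = (Q₂/Q₁)^(1/4) = (11.9/24.0)^(1/4) = 0.839.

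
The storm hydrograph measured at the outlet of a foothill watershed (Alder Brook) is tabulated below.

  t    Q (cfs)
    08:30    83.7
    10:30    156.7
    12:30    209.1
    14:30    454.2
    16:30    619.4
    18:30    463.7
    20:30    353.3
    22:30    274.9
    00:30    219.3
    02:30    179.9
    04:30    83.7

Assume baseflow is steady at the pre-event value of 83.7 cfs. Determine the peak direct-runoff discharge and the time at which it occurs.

Q_p = 535.7 cfs at t = 16:30

Subtracting baseflow gives direct-runoff ordinates: 0.0, 73.0, 125.4, 370.5, 535.7, 380.0, 269.6, 191.2, 135.6, 96.2, 0.0 cfs.
The maximum is 535.7 cfs, occurring at the reading for t = 16:30.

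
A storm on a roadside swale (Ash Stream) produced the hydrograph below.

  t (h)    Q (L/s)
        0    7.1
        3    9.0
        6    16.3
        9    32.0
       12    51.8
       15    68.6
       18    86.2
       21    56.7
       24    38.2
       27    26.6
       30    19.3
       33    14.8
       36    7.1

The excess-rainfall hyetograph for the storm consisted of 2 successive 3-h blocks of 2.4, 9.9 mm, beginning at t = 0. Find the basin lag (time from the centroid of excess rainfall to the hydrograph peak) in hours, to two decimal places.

t_L ≈ 14.09 h

Centroid of excess rainfall: t_c = Σ P_i·t̄_i / ΣP_i = 3.9146 h (block centres at 1.5, 4.5 h).
Hydrograph peak occurs at t = 18 h, so basin lag t_L = 18 − 3.9146 = 14.09 h.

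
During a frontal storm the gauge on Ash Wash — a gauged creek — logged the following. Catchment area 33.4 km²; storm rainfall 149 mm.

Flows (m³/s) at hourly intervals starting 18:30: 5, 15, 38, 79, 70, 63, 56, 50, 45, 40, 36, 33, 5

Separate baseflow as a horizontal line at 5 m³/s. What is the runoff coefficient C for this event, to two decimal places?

ΣQ_DR = 470.0 m³/s; V = ΣQ_DR·Δt = 1.692 × 10^6 m³.
Runoff depth d = V / A = 50.66 mm.
C = d / P = 50.66 / 149 = 0.34.

C ≈ 0.34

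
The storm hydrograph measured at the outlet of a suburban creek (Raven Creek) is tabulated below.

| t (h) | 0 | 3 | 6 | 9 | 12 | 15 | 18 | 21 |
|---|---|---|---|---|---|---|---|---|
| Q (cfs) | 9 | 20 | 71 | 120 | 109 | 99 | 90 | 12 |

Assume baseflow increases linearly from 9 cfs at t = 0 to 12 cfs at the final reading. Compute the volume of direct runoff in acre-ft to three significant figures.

V ≈ 111 acre-ft

Direct-runoff ordinates (Q − Q_b): 0.00, 10.57, 61.14, 109.71, 98.29, 87.86, 78.43, 0.00 cfs.
ΣQ_DR = 446.0 cfs.
With Δt = 3 h = 10800 s, V = ΣQ_DR · Δt = 446.0 × 10800 = 4.82 × 10^6 ft³ = 111 acre-ft.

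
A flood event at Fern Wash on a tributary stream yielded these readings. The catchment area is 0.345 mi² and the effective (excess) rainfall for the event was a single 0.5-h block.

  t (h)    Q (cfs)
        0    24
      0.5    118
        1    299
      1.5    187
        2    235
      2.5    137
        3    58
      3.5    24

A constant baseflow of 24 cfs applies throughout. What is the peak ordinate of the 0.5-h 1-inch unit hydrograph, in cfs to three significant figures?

Direct runoff: 0.0, 94.0, 275.0, 163.0, 211.0, 113.0, 34.0, 0.0 cfs; ΣQ_DR = 890.0 cfs, peak = 275.0 cfs.
Runoff depth d = ΣQ_DR·Δt / A = 890.0 × 1800 / (0.345 mi²) = 1.999 in.
The 1-inch UH is the DRH scaled by (1 in)/d, so U_p = 275.0 × 1/1.999 = 138 cfs.

U_p ≈ 138 cfs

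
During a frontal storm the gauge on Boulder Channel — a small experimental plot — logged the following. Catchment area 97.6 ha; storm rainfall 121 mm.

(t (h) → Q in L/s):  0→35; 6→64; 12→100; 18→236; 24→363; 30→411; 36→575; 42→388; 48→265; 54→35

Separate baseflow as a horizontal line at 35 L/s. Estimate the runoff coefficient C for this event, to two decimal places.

ΣQ_DR = 2122 L/s; V = ΣQ_DR·Δt = 4.584 × 10^7 L.
Runoff depth d = V / A = 46.96 mm.
C = d / P = 46.96 / 121 = 0.39.

C ≈ 0.39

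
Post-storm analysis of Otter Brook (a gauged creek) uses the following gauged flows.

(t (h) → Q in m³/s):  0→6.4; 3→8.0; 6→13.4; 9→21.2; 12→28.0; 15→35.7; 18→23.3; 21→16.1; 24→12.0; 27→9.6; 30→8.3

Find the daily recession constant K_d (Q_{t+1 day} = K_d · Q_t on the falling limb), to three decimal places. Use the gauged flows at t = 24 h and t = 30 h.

Between t = 24 h and t = 30 h the flow falls from 12.0 to 8.3 m³/s over 2×3 h = 6 h.
Per-interval ratio K = (8.3/12.0)^(1/2) = 0.8317; K_d = K^(24/3) = 0.229.

K_d ≈ 0.229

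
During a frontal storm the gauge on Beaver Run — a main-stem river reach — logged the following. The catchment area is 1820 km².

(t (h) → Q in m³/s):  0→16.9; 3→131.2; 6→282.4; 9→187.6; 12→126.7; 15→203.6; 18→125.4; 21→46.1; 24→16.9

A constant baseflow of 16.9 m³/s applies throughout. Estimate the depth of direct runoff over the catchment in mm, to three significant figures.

Direct runoff: 0.0, 114.3, 265.5, 170.7, 109.8, 186.7, 108.5, 29.2, 0.0 m³/s; ΣQ_DR = 984.7 m³/s.
V = ΣQ_DR · Δt = 984.7 × 10800 s = 1.063 × 10^7 m³.
Over A = 1820 km², depth = V / A = 5.84 mm.

d ≈ 5.84 mm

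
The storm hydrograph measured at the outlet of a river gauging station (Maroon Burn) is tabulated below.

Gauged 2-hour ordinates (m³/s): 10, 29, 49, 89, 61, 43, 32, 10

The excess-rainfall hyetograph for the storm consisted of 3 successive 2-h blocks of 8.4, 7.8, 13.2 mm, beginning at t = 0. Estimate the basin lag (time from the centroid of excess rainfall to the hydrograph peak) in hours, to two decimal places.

t_L ≈ 2.67 h

Centroid of excess rainfall: t_c = Σ P_i·t̄_i / ΣP_i = 3.3265 h (block centres at 1, 3, 5 h).
Hydrograph peak occurs at t = 6 h, so basin lag t_L = 6 − 3.3265 = 2.67 h.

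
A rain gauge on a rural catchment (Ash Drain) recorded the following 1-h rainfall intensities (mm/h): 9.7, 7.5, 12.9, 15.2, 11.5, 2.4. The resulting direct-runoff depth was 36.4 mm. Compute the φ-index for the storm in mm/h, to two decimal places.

φ ≈ 4.08 mm/h

Only the 5 blocks with intensity above φ contribute runoff: 9.7, 7.5, 12.9, 15.2, 11.5 mm/h.
Σ(I−φ)·Δt = d  ⇒  (9.7+7.5+12.9+15.2+11.5 − 5φ)·1 = 36.4
φ = (56.80 − 36.4/1) / 5 = 4.08 mm/h.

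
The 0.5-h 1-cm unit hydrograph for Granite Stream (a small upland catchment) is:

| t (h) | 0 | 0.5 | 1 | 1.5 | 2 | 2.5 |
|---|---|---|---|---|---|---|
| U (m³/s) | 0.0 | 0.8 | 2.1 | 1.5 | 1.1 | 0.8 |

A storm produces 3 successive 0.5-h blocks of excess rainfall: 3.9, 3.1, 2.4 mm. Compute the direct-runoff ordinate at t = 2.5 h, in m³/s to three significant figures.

By discrete convolution, Q_j = Σ (P_i / 10 mm) · U_{j−i}.
At t = 2.5 h (j=5): Q = (3.9/10)·0.8 + (3.1/10)·1.1 + (2.4/10)·1.5 = 1.01 m³/s.

Q ≈ 1.01 m³/s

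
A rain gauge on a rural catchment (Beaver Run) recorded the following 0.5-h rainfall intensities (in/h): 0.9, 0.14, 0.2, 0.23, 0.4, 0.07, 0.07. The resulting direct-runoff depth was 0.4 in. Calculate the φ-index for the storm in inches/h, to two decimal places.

φ ≈ 0.25 in/h

Only the 2 blocks with intensity above φ contribute runoff: 0.9, 0.4 in/h.
Σ(I−φ)·Δt = d  ⇒  (0.9+0.4 − 2φ)·0.5 = 0.4
φ = (1.300 − 0.4/0.5) / 2 = 0.25 in/h.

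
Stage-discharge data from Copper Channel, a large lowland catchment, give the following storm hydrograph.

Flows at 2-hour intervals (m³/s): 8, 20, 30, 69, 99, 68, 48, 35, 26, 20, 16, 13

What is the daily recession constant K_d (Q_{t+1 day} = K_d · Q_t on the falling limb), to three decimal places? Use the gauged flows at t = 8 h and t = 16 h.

K_d ≈ 0.018

Between t = 8 h and t = 16 h the flow falls from 99 to 26 m³/s over 4×2 h = 8 h.
Per-interval ratio K = (26/99)^(1/4) = 0.7159; K_d = K^(24/2) = 0.018.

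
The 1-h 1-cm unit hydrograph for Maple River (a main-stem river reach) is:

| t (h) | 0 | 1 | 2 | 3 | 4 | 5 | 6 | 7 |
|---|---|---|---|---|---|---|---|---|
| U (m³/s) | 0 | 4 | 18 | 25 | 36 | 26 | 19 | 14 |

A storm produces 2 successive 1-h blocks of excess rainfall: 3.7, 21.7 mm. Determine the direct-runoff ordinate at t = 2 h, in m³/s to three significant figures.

Q ≈ 15.3 m³/s

By discrete convolution, Q_j = Σ (P_i / 10 mm) · U_{j−i}.
At t = 2 h (j=2): Q = (3.7/10)·18 + (21.7/10)·4 = 15.3 m³/s.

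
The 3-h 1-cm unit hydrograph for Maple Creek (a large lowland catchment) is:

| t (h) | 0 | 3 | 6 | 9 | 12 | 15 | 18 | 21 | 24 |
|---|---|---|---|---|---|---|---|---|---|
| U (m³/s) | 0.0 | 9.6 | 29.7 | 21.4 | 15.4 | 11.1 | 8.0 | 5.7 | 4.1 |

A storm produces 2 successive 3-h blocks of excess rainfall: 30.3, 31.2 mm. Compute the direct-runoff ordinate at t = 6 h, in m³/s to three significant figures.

By discrete convolution, Q_j = Σ (P_i / 10 mm) · U_{j−i}.
At t = 6 h (j=2): Q = (30.3/10)·29.7 + (31.2/10)·9.6 = 120 m³/s.

Q ≈ 120 m³/s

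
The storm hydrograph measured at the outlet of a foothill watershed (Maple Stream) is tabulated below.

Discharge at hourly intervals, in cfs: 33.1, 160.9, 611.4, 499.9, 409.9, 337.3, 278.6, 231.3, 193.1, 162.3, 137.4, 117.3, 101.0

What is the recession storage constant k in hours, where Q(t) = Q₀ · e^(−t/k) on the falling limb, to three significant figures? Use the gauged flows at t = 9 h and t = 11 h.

On the falling limb, Q drops from 162.3 to 117.3 cfs between t = 9 h and t = 11 h (Δt = 2 h).
k = −Δt / ln(Q₂/Q₁) = −2 / ln(117.3/162.3) = 6.16 h.

k ≈ 6.16 h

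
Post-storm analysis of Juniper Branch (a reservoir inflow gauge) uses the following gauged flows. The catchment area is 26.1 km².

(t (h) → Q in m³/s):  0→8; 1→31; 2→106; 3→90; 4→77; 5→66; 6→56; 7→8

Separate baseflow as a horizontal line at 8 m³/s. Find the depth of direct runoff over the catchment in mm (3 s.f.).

d ≈ 52.1 mm

Direct runoff: 0.0, 23.0, 98.0, 82.0, 69.0, 58.0, 48.0, 0.0 m³/s; ΣQ_DR = 378.0 m³/s.
V = ΣQ_DR · Δt = 378.0 × 3600 s = 1.361 × 10^6 m³.
Over A = 26.1 km², depth = V / A = 52.1 mm.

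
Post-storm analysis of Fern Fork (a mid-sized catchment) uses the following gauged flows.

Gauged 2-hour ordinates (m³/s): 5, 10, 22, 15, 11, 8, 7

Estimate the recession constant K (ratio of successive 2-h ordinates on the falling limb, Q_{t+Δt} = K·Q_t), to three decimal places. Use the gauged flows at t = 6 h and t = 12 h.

Using the recession-limb readings at t = 6 h and t = 12 h: Q falls from 15 to 7 m³/s over 3 intervals.
K = (Q₂/Q₁)^(1/3) = (7/15)^(1/3) = 0.776.

K ≈ 0.776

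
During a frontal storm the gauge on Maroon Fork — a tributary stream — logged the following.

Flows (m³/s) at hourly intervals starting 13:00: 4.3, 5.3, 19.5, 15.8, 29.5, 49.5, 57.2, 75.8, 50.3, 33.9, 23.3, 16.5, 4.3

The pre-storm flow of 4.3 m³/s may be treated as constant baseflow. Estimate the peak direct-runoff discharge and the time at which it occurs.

Subtracting baseflow gives direct-runoff ordinates: 0.0, 1.0, 15.2, 11.5, 25.2, 45.2, 52.9, 71.5, 46.0, 29.6, 19.0, 12.2, 0.0 m³/s.
The maximum is 71.5 m³/s, occurring at the reading for t = 20:00.

Q_p = 71.5 m³/s at t = 20:00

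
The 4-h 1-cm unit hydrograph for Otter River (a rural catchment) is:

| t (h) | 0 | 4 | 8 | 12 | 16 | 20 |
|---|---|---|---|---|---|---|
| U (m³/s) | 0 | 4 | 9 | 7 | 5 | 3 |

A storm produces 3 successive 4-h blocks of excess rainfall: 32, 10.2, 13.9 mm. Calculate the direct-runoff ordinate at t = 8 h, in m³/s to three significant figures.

By discrete convolution, Q_j = Σ (P_i / 10 mm) · U_{j−i}.
At t = 8 h (j=2): Q = (32/10)·9 + (10.2/10)·4 + (13.9/10)·0 = 32.9 m³/s.

Q ≈ 32.9 m³/s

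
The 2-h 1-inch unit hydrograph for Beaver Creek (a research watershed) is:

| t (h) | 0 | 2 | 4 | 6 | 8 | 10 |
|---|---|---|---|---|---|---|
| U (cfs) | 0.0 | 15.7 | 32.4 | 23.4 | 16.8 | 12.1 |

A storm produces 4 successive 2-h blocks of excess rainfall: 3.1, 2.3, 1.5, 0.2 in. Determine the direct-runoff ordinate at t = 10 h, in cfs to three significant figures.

Q ≈ 118 cfs

By discrete convolution, Q_j = Σ (P_i / 1 in) · U_{j−i}.
At t = 10 h (j=5): Q = (3.1/1)·12.1 + (2.3/1)·16.8 + (1.5/1)·23.4 + (0.2/1)·32.4 = 118 cfs.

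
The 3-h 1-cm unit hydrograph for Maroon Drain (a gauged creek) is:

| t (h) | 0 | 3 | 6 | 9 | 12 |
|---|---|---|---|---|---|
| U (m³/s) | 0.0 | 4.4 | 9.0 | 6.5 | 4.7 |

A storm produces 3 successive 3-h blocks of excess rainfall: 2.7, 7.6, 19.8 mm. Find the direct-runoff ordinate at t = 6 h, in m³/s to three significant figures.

By discrete convolution, Q_j = Σ (P_i / 10 mm) · U_{j−i}.
At t = 6 h (j=2): Q = (2.7/10)·9.0 + (7.6/10)·4.4 + (19.8/10)·0.0 = 5.77 m³/s.

Q ≈ 5.77 m³/s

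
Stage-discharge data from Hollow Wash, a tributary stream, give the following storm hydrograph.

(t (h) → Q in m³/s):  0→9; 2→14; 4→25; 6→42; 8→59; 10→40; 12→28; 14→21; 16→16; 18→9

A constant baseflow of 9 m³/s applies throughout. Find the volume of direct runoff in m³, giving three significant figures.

V ≈ 1.25 × 10^6 m³

Direct-runoff ordinates (Q − Q_b): 0.0, 5.0, 16.0, 33.0, 50.0, 31.0, 19.0, 12.0, 7.0, 0.0 m³/s.
ΣQ_DR = 173.0 m³/s.
With Δt = 2 h = 7200 s, V = ΣQ_DR · Δt = 173.0 × 7200 = 1.25 × 10^6 m³.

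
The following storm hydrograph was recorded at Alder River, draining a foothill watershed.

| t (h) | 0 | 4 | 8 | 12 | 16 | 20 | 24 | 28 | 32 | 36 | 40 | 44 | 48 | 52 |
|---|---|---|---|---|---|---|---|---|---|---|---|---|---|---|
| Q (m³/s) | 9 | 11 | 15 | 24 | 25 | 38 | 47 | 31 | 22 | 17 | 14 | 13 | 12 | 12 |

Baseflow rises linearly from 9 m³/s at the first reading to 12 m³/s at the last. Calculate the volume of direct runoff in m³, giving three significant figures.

Direct-runoff ordinates (Q − Q_b): 0.00, 1.77, 5.54, 14.31, 15.08, 27.85, 36.62, 20.38, 11.15, 5.92, 2.69, 1.46, 0.23, 0.00 m³/s.
ΣQ_DR = 143.0 m³/s.
With Δt = 4 h = 14400 s, V = ΣQ_DR · Δt = 143.0 × 14400 = 2.06 × 10^6 m³.

V ≈ 2.06 × 10^6 m³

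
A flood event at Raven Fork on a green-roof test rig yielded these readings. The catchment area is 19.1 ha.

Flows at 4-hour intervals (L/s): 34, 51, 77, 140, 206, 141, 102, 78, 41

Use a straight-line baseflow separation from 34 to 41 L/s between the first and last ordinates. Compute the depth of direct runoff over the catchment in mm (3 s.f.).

Direct runoff: 0.00, 16.12, 41.25, 103.38, 168.50, 102.62, 62.75, 37.88, 0.00 L/s; ΣQ_DR = 532.5 L/s.
V = ΣQ_DR · Δt = 532.5 × 14400 s = 7.668 × 10^6 L.
Over A = 19.1 ha, depth = V / A = 40.1 mm.

d ≈ 40.1 mm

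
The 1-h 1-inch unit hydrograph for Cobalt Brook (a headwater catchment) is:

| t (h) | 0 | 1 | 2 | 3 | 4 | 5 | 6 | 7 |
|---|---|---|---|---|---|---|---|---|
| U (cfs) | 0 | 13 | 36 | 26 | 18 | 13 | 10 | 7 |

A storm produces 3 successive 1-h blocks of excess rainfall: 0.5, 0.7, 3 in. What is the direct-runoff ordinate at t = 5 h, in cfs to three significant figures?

Q ≈ 97.1 cfs

By discrete convolution, Q_j = Σ (P_i / 1 in) · U_{j−i}.
At t = 5 h (j=5): Q = (0.5/1)·13 + (0.7/1)·18 + (3/1)·26 = 97.1 cfs.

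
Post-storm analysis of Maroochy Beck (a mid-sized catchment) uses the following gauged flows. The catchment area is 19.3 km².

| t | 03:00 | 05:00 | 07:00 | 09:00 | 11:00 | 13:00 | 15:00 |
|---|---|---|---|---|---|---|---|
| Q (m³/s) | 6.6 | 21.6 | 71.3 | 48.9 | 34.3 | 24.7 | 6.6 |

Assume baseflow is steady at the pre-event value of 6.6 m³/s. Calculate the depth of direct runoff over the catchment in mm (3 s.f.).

d ≈ 62.6 mm

Direct runoff: 0.0, 15.0, 64.7, 42.3, 27.7, 18.1, 0.0 m³/s; ΣQ_DR = 167.8 m³/s.
V = ΣQ_DR · Δt = 167.8 × 7200 s = 1.208 × 10^6 m³.
Over A = 19.3 km², depth = V / A = 62.6 mm.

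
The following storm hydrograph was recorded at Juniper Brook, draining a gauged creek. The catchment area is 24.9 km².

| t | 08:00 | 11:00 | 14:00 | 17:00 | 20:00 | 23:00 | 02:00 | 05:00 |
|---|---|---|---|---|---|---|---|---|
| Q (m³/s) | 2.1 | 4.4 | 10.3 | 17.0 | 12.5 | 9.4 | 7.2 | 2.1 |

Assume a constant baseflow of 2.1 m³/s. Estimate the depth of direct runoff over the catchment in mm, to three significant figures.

d ≈ 20.9 mm

Direct runoff: 0.0, 2.3, 8.2, 14.9, 10.4, 7.3, 5.1, 0.0 m³/s; ΣQ_DR = 48.20 m³/s.
V = ΣQ_DR · Δt = 48.20 × 10800 s = 5.206 × 10^5 m³.
Over A = 24.9 km², depth = V / A = 20.9 mm.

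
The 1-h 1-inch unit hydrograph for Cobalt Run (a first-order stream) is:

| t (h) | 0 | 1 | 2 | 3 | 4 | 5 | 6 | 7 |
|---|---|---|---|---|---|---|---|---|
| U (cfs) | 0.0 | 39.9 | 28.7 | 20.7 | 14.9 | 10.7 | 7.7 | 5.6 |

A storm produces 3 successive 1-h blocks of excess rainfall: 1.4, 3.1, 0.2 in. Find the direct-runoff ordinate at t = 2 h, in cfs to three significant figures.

Q ≈ 164 cfs

By discrete convolution, Q_j = Σ (P_i / 1 in) · U_{j−i}.
At t = 2 h (j=2): Q = (1.4/1)·28.7 + (3.1/1)·39.9 + (0.2/1)·0.0 = 164 cfs.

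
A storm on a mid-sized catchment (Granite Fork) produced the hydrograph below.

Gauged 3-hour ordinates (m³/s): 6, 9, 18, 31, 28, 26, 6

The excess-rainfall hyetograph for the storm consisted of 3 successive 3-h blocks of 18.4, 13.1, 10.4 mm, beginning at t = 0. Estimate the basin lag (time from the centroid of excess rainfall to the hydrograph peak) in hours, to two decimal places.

Centroid of excess rainfall: t_c = Σ P_i·t̄_i / ΣP_i = 3.9272 h (block centres at 1.5, 4.5, 7.5 h).
Hydrograph peak occurs at t = 9 h, so basin lag t_L = 9 − 3.9272 = 5.07 h.

t_L ≈ 5.07 h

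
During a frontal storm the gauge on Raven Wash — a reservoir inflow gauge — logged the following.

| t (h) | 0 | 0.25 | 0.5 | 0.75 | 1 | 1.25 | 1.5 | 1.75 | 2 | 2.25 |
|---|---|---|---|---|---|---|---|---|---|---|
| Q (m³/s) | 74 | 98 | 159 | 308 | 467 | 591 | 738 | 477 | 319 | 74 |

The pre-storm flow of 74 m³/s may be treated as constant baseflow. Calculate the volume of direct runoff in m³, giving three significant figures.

Direct-runoff ordinates (Q − Q_b): 0.0, 24.0, 85.0, 234.0, 393.0, 517.0, 664.0, 403.0, 245.0, 0.0 m³/s.
ΣQ_DR = 2565 m³/s.
With Δt = 0.25 h = 900 s, V = ΣQ_DR · Δt = 2565 × 900 = 2.31 × 10^6 m³.

V ≈ 2.31 × 10^6 m³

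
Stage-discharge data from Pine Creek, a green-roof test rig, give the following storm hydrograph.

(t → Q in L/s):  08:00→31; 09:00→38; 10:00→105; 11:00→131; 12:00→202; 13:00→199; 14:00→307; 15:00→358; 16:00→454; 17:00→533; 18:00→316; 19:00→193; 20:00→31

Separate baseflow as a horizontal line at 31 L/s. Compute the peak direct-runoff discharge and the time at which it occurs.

Q_p = 502.0 L/s at t = 17:00

Subtracting baseflow gives direct-runoff ordinates: 0.0, 7.0, 74.0, 100.0, 171.0, 168.0, 276.0, 327.0, 423.0, 502.0, 285.0, 162.0, 0.0 L/s.
The maximum is 502.0 L/s, occurring at the reading for t = 17:00.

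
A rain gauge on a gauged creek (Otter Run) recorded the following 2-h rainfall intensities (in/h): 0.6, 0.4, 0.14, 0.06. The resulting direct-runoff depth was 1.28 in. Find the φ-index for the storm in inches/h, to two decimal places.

φ ≈ 0.18 in/h

Only the 2 blocks with intensity above φ contribute runoff: 0.6, 0.4 in/h.
Σ(I−φ)·Δt = d  ⇒  (0.6+0.4 − 2φ)·2 = 1.28
φ = (1.000 − 1.28/2) / 2 = 0.18 in/h.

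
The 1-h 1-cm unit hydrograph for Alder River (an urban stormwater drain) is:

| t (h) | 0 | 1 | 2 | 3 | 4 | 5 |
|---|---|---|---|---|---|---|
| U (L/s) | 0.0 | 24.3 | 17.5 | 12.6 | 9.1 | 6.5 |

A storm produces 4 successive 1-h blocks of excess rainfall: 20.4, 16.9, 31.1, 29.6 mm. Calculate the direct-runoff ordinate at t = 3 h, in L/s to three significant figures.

By discrete convolution, Q_j = Σ (P_i / 10 mm) · U_{j−i}.
At t = 3 h (j=3): Q = (20.4/10)·12.6 + (16.9/10)·17.5 + (31.1/10)·24.3 + (29.6/10)·0.0 = 131 L/s.

Q ≈ 131 L/s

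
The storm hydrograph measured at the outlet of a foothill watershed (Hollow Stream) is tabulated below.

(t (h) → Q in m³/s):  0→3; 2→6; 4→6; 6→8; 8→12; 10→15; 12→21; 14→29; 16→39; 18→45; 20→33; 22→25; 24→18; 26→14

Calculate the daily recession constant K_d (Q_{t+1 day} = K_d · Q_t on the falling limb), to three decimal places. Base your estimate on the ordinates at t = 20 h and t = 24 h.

Between t = 20 h and t = 24 h the flow falls from 33 to 18 m³/s over 2×2 h = 4 h.
Per-interval ratio K = (18/33)^(1/2) = 0.7385; K_d = K^(24/2) = 0.026.

K_d ≈ 0.026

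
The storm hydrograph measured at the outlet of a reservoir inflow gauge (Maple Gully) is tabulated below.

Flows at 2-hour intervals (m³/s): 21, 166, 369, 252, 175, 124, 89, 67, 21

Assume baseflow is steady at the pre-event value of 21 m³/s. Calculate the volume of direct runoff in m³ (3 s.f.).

Direct-runoff ordinates (Q − Q_b): 0.0, 145.0, 348.0, 231.0, 154.0, 103.0, 68.0, 46.0, 0.0 m³/s.
ΣQ_DR = 1095 m³/s.
With Δt = 2 h = 7200 s, V = ΣQ_DR · Δt = 1095 × 7200 = 7.88 × 10^6 m³.

V ≈ 7.88 × 10^6 m³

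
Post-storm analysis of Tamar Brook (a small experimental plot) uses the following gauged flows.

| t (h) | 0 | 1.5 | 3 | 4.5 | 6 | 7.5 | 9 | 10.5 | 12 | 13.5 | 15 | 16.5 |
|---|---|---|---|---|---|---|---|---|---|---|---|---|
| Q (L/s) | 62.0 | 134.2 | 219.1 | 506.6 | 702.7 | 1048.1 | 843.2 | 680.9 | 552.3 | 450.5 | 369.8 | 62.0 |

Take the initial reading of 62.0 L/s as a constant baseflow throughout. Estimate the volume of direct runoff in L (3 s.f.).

Direct-runoff ordinates (Q − Q_b): 0.0, 72.2, 157.1, 444.6, 640.7, 986.1, 781.2, 618.9, 490.3, 388.5, 307.8, 0.0 L/s.
ΣQ_DR = 4887 L/s.
With Δt = 1.5 h = 5400 s, V = ΣQ_DR · Δt = 4887 × 5400 = 2.64 × 10^7 L.

V ≈ 2.64 × 10^7 L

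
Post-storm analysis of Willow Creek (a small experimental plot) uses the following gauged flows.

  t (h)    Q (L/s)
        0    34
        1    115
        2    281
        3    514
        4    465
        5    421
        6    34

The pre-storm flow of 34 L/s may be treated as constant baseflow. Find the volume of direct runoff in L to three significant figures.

V ≈ 5.85 × 10^6 L

Direct-runoff ordinates (Q − Q_b): 0.0, 81.0, 247.0, 480.0, 431.0, 387.0, 0.0 L/s.
ΣQ_DR = 1626 L/s.
With Δt = 1 h = 3600 s, V = ΣQ_DR · Δt = 1626 × 3600 = 5.85 × 10^6 L.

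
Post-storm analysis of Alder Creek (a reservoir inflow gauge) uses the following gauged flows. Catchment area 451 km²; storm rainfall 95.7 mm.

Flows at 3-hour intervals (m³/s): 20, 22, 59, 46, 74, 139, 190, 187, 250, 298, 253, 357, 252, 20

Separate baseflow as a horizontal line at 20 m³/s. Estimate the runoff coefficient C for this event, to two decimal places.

C ≈ 0.47

ΣQ_DR = 1887 m³/s; V = ΣQ_DR·Δt = 2.038 × 10^7 m³.
Runoff depth d = V / A = 45.19 mm.
C = d / P = 45.19 / 95.7 = 0.47.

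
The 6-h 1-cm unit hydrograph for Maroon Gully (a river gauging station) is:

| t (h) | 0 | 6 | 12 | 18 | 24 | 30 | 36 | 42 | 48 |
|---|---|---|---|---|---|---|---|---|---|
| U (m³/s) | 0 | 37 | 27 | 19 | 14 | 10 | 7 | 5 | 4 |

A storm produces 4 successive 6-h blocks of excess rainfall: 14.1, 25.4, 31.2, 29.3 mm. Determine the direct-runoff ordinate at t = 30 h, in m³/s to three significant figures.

Q ≈ 188 m³/s

By discrete convolution, Q_j = Σ (P_i / 10 mm) · U_{j−i}.
At t = 30 h (j=5): Q = (14.1/10)·10 + (25.4/10)·14 + (31.2/10)·19 + (29.3/10)·27 = 188 m³/s.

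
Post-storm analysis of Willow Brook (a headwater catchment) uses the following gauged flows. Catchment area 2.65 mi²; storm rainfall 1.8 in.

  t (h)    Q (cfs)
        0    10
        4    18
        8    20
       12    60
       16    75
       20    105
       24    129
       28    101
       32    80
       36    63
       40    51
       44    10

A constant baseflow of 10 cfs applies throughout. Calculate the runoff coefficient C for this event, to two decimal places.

ΣQ_DR = 602.0 cfs; V = ΣQ_DR·Δt = 8.669 × 10^6 ft³.
Runoff depth d = V / A = 1.408 in.
C = d / P = 1.408 / 1.8 = 0.78.

C ≈ 0.78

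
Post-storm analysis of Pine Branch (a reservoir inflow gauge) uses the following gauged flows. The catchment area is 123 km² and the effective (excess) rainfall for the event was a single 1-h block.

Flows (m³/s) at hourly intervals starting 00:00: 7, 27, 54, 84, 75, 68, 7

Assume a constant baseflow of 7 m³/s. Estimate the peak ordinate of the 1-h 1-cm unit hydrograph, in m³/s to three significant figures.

Direct runoff: 0.0, 20.0, 47.0, 77.0, 68.0, 61.0, 0.0 m³/s; ΣQ_DR = 273.0 m³/s, peak = 77.0 m³/s.
Runoff depth d = ΣQ_DR·Δt / A = 273.0 × 3600 / (123 km²) = 7.990 mm.
The 1-cm UH is the DRH scaled by (10 mm)/d, so U_p = 77.0 × 10/7.990 = 96.4 m³/s.

U_p ≈ 96.4 m³/s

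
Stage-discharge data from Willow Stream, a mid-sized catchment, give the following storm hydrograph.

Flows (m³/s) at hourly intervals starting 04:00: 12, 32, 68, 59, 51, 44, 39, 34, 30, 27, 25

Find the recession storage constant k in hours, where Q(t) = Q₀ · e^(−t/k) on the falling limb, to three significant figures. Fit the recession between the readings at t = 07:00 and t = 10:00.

k ≈ 7.25 h

On the falling limb, Q drops from 59 to 39 m³/s between t = 07:00 and t = 10:00 (Δt = 3 h).
k = −Δt / ln(Q₂/Q₁) = −3 / ln(39/59) = 7.25 h.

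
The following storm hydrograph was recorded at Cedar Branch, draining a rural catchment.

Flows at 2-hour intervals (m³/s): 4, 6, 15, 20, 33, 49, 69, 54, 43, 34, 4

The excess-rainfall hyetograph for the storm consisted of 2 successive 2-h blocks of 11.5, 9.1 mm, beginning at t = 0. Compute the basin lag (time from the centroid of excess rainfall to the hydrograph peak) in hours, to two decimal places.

t_L ≈ 10.12 h

Centroid of excess rainfall: t_c = Σ P_i·t̄_i / ΣP_i = 1.8835 h (block centres at 1, 3 h).
Hydrograph peak occurs at t = 12 h, so basin lag t_L = 12 − 1.8835 = 10.12 h.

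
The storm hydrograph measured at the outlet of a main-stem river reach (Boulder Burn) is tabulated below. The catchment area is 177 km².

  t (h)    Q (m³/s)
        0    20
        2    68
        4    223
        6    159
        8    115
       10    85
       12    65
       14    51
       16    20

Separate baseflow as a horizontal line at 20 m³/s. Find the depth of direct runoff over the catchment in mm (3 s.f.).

Direct runoff: 0.0, 48.0, 203.0, 139.0, 95.0, 65.0, 45.0, 31.0, 0.0 m³/s; ΣQ_DR = 626.0 m³/s.
V = ΣQ_DR · Δt = 626.0 × 7200 s = 4.507 × 10^6 m³.
Over A = 177 km², depth = V / A = 25.5 mm.

d ≈ 25.5 mm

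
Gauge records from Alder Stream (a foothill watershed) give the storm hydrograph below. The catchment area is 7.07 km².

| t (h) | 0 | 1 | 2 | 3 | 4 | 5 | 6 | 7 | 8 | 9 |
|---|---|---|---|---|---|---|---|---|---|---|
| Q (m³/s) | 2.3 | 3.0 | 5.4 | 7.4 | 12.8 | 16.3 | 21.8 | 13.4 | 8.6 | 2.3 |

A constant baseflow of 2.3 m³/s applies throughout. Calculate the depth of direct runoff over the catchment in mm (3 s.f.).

d ≈ 35.8 mm

Direct runoff: 0.0, 0.7, 3.1, 5.1, 10.5, 14.0, 19.5, 11.1, 6.3, 0.0 m³/s; ΣQ_DR = 70.30 m³/s.
V = ΣQ_DR · Δt = 70.30 × 3600 s = 2.531 × 10^5 m³.
Over A = 7.07 km², depth = V / A = 35.8 mm.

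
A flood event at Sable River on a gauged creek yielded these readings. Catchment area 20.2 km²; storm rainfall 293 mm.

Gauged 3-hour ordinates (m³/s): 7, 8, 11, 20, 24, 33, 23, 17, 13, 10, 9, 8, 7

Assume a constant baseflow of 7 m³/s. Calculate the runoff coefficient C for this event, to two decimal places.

C ≈ 0.18

ΣQ_DR = 99.00 m³/s; V = ΣQ_DR·Δt = 1.069 × 10^6 m³.
Runoff depth d = V / A = 52.93 mm.
C = d / P = 52.93 / 293 = 0.18.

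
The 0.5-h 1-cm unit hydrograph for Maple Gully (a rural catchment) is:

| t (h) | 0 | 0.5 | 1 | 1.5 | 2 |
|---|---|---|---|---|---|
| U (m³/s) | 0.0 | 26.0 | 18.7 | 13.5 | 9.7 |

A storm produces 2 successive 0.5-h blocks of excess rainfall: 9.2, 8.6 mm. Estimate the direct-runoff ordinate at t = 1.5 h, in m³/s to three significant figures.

By discrete convolution, Q_j = Σ (P_i / 10 mm) · U_{j−i}.
At t = 1.5 h (j=3): Q = (9.2/10)·13.5 + (8.6/10)·18.7 = 28.5 m³/s.

Q ≈ 28.5 m³/s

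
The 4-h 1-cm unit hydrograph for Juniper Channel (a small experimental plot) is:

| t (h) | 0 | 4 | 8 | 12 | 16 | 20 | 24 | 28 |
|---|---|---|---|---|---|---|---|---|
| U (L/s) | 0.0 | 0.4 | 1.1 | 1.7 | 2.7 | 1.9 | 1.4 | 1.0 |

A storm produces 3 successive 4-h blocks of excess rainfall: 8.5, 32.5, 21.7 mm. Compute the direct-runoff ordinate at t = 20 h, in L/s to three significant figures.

By discrete convolution, Q_j = Σ (P_i / 10 mm) · U_{j−i}.
At t = 20 h (j=5): Q = (8.5/10)·1.9 + (32.5/10)·2.7 + (21.7/10)·1.7 = 14.1 L/s.

Q ≈ 14.1 L/s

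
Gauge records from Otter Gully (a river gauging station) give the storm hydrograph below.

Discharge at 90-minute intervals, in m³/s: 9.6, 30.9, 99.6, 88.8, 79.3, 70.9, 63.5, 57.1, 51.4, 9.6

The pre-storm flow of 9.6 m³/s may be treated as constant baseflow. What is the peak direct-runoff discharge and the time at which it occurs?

Subtracting baseflow gives direct-runoff ordinates: 0.0, 21.3, 90.0, 79.2, 69.7, 61.3, 53.9, 47.5, 41.8, 0.0 m³/s.
The maximum is 90.0 m³/s, occurring at the reading for t = 3 h.

Q_p = 90.0 m³/s at t = 3 h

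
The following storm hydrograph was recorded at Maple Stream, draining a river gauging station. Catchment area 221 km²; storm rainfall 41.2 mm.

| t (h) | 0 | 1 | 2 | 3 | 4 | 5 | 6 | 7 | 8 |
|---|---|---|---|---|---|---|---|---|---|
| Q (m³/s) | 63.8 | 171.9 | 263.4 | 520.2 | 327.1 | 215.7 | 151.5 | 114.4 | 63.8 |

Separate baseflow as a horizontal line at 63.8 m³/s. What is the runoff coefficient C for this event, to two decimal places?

ΣQ_DR = 1318 m³/s; V = ΣQ_DR·Δt = 4.743 × 10^6 m³.
Runoff depth d = V / A = 21.46 mm.
C = d / P = 21.46 / 41.2 = 0.52.

C ≈ 0.52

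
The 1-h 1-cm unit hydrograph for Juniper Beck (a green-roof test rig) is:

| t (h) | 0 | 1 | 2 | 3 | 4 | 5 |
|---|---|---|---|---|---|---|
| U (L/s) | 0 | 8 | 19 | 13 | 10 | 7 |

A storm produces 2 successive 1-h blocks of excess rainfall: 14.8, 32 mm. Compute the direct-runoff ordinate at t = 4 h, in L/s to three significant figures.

Q ≈ 56.4 L/s

By discrete convolution, Q_j = Σ (P_i / 10 mm) · U_{j−i}.
At t = 4 h (j=4): Q = (14.8/10)·10 + (32/10)·13 = 56.4 L/s.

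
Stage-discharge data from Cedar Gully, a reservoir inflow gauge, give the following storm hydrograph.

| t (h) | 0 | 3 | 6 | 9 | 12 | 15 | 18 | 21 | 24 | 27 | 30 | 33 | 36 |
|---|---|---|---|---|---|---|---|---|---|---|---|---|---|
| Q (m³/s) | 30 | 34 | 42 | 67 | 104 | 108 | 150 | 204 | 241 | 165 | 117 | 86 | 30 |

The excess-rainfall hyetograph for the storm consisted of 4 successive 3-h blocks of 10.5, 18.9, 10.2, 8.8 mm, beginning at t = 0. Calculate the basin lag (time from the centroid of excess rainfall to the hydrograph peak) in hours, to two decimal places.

t_L ≈ 18.43 h

Centroid of excess rainfall: t_c = Σ P_i·t̄_i / ΣP_i = 5.5723 h (block centres at 1.5, 4.5, 7.5, 10.5 h).
Hydrograph peak occurs at t = 24 h, so basin lag t_L = 24 − 5.5723 = 18.43 h.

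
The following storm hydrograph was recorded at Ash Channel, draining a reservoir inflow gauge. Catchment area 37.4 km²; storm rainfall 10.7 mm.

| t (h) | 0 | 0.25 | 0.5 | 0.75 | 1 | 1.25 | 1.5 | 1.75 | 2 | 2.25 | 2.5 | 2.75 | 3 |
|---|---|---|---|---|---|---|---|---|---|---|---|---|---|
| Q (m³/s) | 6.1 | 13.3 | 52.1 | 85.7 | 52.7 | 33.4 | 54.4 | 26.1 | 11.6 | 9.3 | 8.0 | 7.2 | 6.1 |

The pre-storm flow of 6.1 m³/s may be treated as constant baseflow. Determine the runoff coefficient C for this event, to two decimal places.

ΣQ_DR = 286.7 m³/s; V = ΣQ_DR·Δt = 2.580 × 10^5 m³.
Runoff depth d = V / A = 6.899 mm.
C = d / P = 6.899 / 10.7 = 0.64.

C ≈ 0.64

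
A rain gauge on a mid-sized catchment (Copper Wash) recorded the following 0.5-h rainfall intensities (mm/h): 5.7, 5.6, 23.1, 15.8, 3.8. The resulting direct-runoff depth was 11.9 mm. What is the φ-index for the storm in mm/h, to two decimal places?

Only the 2 blocks with intensity above φ contribute runoff: 23.1, 15.8 mm/h.
Σ(I−φ)·Δt = d  ⇒  (23.1+15.8 − 2φ)·0.5 = 11.9
φ = (38.90 − 11.9/0.5) / 2 = 7.55 mm/h.

φ ≈ 7.55 mm/h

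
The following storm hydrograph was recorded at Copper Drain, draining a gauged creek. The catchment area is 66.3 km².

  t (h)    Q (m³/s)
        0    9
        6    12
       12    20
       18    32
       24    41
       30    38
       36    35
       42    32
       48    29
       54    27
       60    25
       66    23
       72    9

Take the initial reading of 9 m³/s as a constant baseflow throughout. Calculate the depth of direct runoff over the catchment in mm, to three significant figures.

Direct runoff: 0.0, 3.0, 11.0, 23.0, 32.0, 29.0, 26.0, 23.0, 20.0, 18.0, 16.0, 14.0, 0.0 m³/s; ΣQ_DR = 215.0 m³/s.
V = ΣQ_DR · Δt = 215.0 × 21600 s = 4.644 × 10^6 m³.
Over A = 66.3 km², depth = V / A = 70.0 mm.

d ≈ 70.0 mm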